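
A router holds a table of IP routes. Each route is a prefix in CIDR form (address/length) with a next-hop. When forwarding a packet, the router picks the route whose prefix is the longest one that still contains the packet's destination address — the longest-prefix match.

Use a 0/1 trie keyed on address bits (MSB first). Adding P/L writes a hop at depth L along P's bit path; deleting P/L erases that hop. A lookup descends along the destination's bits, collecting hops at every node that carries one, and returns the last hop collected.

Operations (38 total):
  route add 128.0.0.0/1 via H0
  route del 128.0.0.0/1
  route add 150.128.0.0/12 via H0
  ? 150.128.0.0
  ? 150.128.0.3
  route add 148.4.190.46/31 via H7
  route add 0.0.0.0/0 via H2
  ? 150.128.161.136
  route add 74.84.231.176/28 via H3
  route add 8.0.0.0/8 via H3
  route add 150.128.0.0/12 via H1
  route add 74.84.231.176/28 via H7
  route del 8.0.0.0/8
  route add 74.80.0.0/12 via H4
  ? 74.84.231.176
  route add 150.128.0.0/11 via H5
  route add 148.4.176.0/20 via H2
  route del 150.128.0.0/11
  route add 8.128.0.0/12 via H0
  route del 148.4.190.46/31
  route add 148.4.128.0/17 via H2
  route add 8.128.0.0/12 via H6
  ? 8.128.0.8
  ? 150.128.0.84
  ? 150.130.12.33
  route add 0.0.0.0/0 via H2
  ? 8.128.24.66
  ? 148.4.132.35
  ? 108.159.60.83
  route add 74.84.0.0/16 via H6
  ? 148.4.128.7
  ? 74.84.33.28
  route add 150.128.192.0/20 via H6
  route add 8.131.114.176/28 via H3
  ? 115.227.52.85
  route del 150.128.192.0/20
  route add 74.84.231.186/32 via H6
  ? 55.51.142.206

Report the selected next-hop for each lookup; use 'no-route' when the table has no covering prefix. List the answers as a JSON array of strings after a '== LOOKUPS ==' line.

Process each operation:
  add 128.0.0.0/1 -> H0 at depth 1
  del 128.0.0.0/1 (clear depth 1)
  add 150.128.0.0/12 -> H0 at depth 12
  lookup 150.128.0.0: bits 100101101000 walk d0:-→d1:-→d2:-→d3:-→d4:-→d5:-→d6:-→d7:-→d8:-→d9:-→d10:-→d11:-→d12:H0 -> H0
  lookup 150.128.0.3: bits 100101101000 walk d0:-→d1:-→d2:-→d3:-→d4:-→d5:-→d6:-→d7:-→d8:-→d9:-→d10:-→d11:-→d12:H0 -> H0
  add 148.4.190.46/31 -> H7 at depth 31
  add 0.0.0.0/0 -> H2 at depth 0
  lookup 150.128.161.136: bits 100101101000 walk d0:H2→d1:-→d2:-→d3:-→d4:-→d5:-→d6:-→d7:-→d8:-→d9:-→d10:-→d11:-→d12:H0 -> H0
  add 74.84.231.176/28 -> H3 at depth 28
  add 8.0.0.0/8 -> H3 at depth 8
  add 150.128.0.0/12 -> H1 at depth 12
  add 74.84.231.176/28 -> H7 at depth 28
  del 8.0.0.0/8 (clear depth 8)
  add 74.80.0.0/12 -> H4 at depth 12
  lookup 74.84.231.176: bits 0100101001010100111001111011 walk d0:H2→d1:-→d2:-→d3:-→d4:-→d5:-→d6:-→d7:-→d8:-→d9:-→d10:-→d11:-→d12:H4→d13:-→d14:-→d15:-→d16:-→d17:-→d18:-→d19:-→d20:-→d21:-→d22:-→d23:-→d24:-→d25:-→d26:-→d27:-→d28:H7 -> H7
  add 150.128.0.0/11 -> H5 at depth 11
  add 148.4.176.0/20 -> H2 at depth 20
  del 150.128.0.0/11 (clear depth 11)
  add 8.128.0.0/12 -> H0 at depth 12
  del 148.4.190.46/31 (clear depth 31)
  add 148.4.128.0/17 -> H2 at depth 17
  add 8.128.0.0/12 -> H6 at depth 12
  lookup 8.128.0.8: bits 000010001000 walk d0:H2→d1:-→d2:-→d3:-→d4:-→d5:-→d6:-→d7:-→d8:-→d9:-→d10:-→d11:-→d12:H6 -> H6
  lookup 150.128.0.84: bits 100101101000 walk d0:H2→d1:-→d2:-→d3:-→d4:-→d5:-→d6:-→d7:-→d8:-→d9:-→d10:-→d11:-→d12:H1 -> H1
  lookup 150.130.12.33: bits 100101101000 walk d0:H2→d1:-→d2:-→d3:-→d4:-→d5:-→d6:-→d7:-→d8:-→d9:-→d10:-→d11:-→d12:H1 -> H1
  add 0.0.0.0/0 -> H2 at depth 0
  lookup 8.128.24.66: bits 000010001000 walk d0:H2→d1:-→d2:-→d3:-→d4:-→d5:-→d6:-→d7:-→d8:-→d9:-→d10:-→d11:-→d12:H6 -> H6
  lookup 148.4.132.35: bits 100101000000010010 walk d0:H2→d1:-→d2:-→d3:-→d4:-→d5:-→d6:-→d7:-→d8:-→d9:-→d10:-→d11:-→d12:-→d13:-→d14:-→d15:-→d16:-→d17:H2→d18:- -> H2
  lookup 108.159.60.83: bits 01 walk d0:H2→d1:-→d2:- -> H2
  add 74.84.0.0/16 -> H6 at depth 16
  lookup 148.4.128.7: bits 100101000000010010 walk d0:H2→d1:-→d2:-→d3:-→d4:-→d5:-→d6:-→d7:-→d8:-→d9:-→d10:-→d11:-→d12:-→d13:-→d14:-→d15:-→d16:-→d17:H2→d18:- -> H2
  lookup 74.84.33.28: bits 0100101001010100 walk d0:H2→d1:-→d2:-→d3:-→d4:-→d5:-→d6:-→d7:-→d8:-→d9:-→d10:-→d11:-→d12:H4→d13:-→d14:-→d15:-→d16:H6 -> H6
  add 150.128.192.0/20 -> H6 at depth 20
  add 8.131.114.176/28 -> H3 at depth 28
  lookup 115.227.52.85: bits 01 walk d0:H2→d1:-→d2:- -> H2
  del 150.128.192.0/20 (clear depth 20)
  add 74.84.231.186/32 -> H6 at depth 32
  lookup 55.51.142.206: bits 00 walk d0:H2→d1:-→d2:- -> H2

== LOOKUPS ==
["H0","H0","H0","H7","H6","H1","H1","H6","H2","H2","H2","H6","H2","H2"]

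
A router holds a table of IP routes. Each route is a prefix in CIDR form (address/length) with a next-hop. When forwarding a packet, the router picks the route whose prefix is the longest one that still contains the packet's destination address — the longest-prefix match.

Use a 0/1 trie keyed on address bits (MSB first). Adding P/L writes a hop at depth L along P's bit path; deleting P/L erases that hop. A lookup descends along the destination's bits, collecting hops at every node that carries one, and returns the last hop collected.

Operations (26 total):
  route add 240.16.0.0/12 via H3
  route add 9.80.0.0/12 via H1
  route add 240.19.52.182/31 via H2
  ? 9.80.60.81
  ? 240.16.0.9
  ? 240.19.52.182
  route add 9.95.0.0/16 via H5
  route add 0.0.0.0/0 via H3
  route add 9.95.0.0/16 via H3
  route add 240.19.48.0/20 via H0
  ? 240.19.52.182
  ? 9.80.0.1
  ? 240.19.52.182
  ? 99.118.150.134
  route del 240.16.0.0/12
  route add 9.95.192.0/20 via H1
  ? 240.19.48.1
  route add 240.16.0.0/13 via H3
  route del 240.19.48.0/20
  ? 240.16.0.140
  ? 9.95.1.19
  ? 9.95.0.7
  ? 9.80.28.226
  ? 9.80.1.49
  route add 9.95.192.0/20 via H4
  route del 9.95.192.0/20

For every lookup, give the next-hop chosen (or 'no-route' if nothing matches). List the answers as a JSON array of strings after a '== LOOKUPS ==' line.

Process each operation:
  add 240.16.0.0/12 -> H3 at depth 12
  add 9.80.0.0/12 -> H1 at depth 12
  add 240.19.52.182/31 -> H2 at depth 31
  Q 9.80.60.81: descend 000010010101 ; hops seen [H1] ; pick H1
  Q 240.16.0.9: descend 11110000000100 ; hops seen [H3] ; pick H3
  Q 240.19.52.182: descend 1111000000010011001101001011011 ; hops seen [H3,H2] ; pick H2
  add 9.95.0.0/16 -> H5 at depth 16
  add 0.0.0.0/0 -> H3 at depth 0
  add 9.95.0.0/16 -> H3 at depth 16
  add 240.19.48.0/20 -> H0 at depth 20
  Q 240.19.52.182: descend 1111000000010011001101001011011 ; hops seen [H3,H3,H0,H2] ; pick H2
  Q 9.80.0.1: descend 000010010101 ; hops seen [H3,H1] ; pick H1
  Q 240.19.52.182: descend 1111000000010011001101001011011 ; hops seen [H3,H3,H0,H2] ; pick H2
  Q 99.118.150.134: descend 0 ; hops seen [H3] ; pick H3
  - 240.16.0.0/12 clear@12
  add 9.95.192.0/20 -> H1 at depth 20
  Q 240.19.48.1: descend 111100000001001100110 ; hops seen [H3,H0] ; pick H0
  add 240.16.0.0/13 -> H3 at depth 13
  - 240.19.48.0/20 clear@20
  Q 240.16.0.140: descend 11110000000100 ; hops seen [H3,H3] ; pick H3
  Q 9.95.1.19: descend 0000100101011111 ; hops seen [H3,H1,H3] ; pick H3
  Q 9.95.0.7: descend 0000100101011111 ; hops seen [H3,H1,H3] ; pick H3
  Q 9.80.28.226: descend 000010010101 ; hops seen [H3,H1] ; pick H1
  Q 9.80.1.49: descend 000010010101 ; hops seen [H3,H1] ; pick H1
  add 9.95.192.0/20 -> H4 at depth 20
  - 9.95.192.0/20 clear@20

== LOOKUPS ==
["H1","H3","H2","H2","H1","H2","H3","H0","H3","H3","H3","H1","H1"]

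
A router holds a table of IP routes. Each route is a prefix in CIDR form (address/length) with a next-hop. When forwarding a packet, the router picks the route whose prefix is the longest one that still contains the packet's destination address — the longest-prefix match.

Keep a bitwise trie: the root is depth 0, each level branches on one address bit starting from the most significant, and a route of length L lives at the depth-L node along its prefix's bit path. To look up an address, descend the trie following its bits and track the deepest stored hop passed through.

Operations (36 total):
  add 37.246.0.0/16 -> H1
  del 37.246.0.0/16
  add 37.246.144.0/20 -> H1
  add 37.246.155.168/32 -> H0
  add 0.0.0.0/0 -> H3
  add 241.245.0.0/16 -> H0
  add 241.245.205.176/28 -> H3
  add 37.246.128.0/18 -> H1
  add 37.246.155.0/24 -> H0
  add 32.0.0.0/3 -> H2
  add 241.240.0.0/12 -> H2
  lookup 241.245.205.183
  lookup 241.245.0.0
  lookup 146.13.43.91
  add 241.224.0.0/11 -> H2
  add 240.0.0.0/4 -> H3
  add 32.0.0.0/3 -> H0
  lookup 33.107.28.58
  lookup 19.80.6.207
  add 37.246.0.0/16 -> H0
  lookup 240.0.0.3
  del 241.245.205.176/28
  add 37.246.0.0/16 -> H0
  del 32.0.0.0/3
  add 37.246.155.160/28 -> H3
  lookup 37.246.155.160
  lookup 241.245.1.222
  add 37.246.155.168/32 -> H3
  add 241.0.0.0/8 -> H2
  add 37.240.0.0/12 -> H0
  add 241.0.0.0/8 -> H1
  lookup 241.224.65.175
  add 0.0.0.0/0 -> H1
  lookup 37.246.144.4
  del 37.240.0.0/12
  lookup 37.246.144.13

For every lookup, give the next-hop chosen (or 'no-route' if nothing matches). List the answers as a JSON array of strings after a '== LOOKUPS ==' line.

Apply in order:
  add 37.246.0.0/16 -> H1 at depth 16
  - 37.246.0.0/16 clear@16
  add 37.246.144.0/20 -> H1 at depth 20
  add 37.246.155.168/32 -> H0 at depth 32
  add 0.0.0.0/0 -> H3 at depth 0
  add 241.245.0.0/16 -> H0 at depth 16
  add 241.245.205.176/28 -> H3 at depth 28
  add 37.246.128.0/18 -> H1 at depth 18
  add 37.246.155.0/24 -> H0 at depth 24
  add 32.0.0.0/3 -> H2 at depth 3
  add 241.240.0.0/12 -> H2 at depth 12
  Q 241.245.205.183: descend 1111000111110101110011011011 ; hops seen [H3,H2,H0,H3] ; pick H3
  Q 241.245.0.0: descend 1111000111110101 ; hops seen [H3,H2,H0] ; pick H0
  Q 146.13.43.91: descend 1 ; hops seen [H3] ; pick H3
  add 241.224.0.0/11 -> H2 at depth 11
  add 240.0.0.0/4 -> H3 at depth 4
  add 32.0.0.0/3 -> H0 at depth 3
  Q 33.107.28.58: descend 00100 ; hops seen [H3,H0] ; pick H0
  Q 19.80.6.207: descend 00 ; hops seen [H3] ; pick H3
  add 37.246.0.0/16 -> H0 at depth 16
  Q 240.0.0.3: descend 1111000 ; hops seen [H3,H3] ; pick H3
  - 241.245.205.176/28 clear@28
  add 37.246.0.0/16 -> H0 at depth 16
  - 32.0.0.0/3 clear@3
  add 37.246.155.160/28 -> H3 at depth 28
  Q 37.246.155.160: descend 0010010111110110100110111010 ; hops seen [H3,H0,H1,H1,H0,H3] ; pick H3
  Q 241.245.1.222: descend 1111000111110101 ; hops seen [H3,H3,H2,H2,H0] ; pick H0
  add 37.246.155.168/32 -> H3 at depth 32
  add 241.0.0.0/8 -> H2 at depth 8
  add 37.240.0.0/12 -> H0 at depth 12
  add 241.0.0.0/8 -> H1 at depth 8
  Q 241.224.65.175: descend 11110001111 ; hops seen [H3,H3,H1,H2] ; pick H2
  add 0.0.0.0/0 -> H1 at depth 0
  Q 37.246.144.4: descend 00100101111101101001 ; hops seen [H1,H0,H0,H1,H1] ; pick H1
  - 37.240.0.0/12 clear@12
  Q 37.246.144.13: descend 00100101111101101001 ; hops seen [H1,H0,H1,H1] ; pick H1

== LOOKUPS ==
["H3","H0","H3","H0","H3","H3","H3","H0","H2","H1","H1"]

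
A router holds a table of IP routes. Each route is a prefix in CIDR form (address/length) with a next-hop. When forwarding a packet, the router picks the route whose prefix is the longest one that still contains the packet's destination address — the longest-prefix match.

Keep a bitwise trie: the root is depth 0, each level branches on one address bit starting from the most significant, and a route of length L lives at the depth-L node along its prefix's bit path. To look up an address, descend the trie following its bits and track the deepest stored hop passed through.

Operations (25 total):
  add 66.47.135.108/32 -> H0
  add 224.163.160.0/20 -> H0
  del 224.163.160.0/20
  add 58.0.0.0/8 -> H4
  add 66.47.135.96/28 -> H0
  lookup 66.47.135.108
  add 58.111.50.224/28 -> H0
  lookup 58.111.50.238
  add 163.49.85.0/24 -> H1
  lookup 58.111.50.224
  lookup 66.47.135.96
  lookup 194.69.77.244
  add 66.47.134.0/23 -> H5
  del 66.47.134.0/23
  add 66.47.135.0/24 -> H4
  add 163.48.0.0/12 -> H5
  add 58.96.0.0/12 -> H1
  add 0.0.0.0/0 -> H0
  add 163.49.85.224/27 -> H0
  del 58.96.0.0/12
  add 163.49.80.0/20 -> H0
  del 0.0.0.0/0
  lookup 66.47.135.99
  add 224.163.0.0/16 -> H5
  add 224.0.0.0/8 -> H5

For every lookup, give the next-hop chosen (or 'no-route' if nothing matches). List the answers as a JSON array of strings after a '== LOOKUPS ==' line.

Trace:
  add 66.47.135.108/32 -> H0 at depth 32
  add 224.163.160.0/20 -> H0 at depth 20
  del 224.163.160.0/20 (clear depth 20)
  add 58.0.0.0/8 -> H4 at depth 8
  add 66.47.135.96/28 -> H0 at depth 28
  Q 66.47.135.108: descend 01000010001011111000011101101100 ; hops seen [H0,H0] ; pick H0
  add 58.111.50.224/28 -> H0 at depth 28
  Q 58.111.50.238: descend 0011101001101111001100101110 ; hops seen [H4,H0] ; pick H0
  add 163.49.85.0/24 -> H1 at depth 24
  Q 58.111.50.224: descend 0011101001101111001100101110 ; hops seen [H4,H0] ; pick H0
  Q 66.47.135.96: descend 0100001000101111100001110110 ; hops seen [H0] ; pick H0
  Q 194.69.77.244: descend 11 ; hops seen [∅] ; pick no-route
  add 66.47.134.0/23 -> H5 at depth 23
  del 66.47.134.0/23 (clear depth 23)
  add 66.47.135.0/24 -> H4 at depth 24
  add 163.48.0.0/12 -> H5 at depth 12
  add 58.96.0.0/12 -> H1 at depth 12
  add 0.0.0.0/0 -> H0 at depth 0
  add 163.49.85.224/27 -> H0 at depth 27
  del 58.96.0.0/12 (clear depth 12)
  add 163.49.80.0/20 -> H0 at depth 20
  del 0.0.0.0/0 (clear depth 0)
  Q 66.47.135.99: descend 0100001000101111100001110110 ; hops seen [H4,H0] ; pick H0
  add 224.163.0.0/16 -> H5 at depth 16
  add 224.0.0.0/8 -> H5 at depth 8

== LOOKUPS ==
["H0","H0","H0","H0","no-route","H0"]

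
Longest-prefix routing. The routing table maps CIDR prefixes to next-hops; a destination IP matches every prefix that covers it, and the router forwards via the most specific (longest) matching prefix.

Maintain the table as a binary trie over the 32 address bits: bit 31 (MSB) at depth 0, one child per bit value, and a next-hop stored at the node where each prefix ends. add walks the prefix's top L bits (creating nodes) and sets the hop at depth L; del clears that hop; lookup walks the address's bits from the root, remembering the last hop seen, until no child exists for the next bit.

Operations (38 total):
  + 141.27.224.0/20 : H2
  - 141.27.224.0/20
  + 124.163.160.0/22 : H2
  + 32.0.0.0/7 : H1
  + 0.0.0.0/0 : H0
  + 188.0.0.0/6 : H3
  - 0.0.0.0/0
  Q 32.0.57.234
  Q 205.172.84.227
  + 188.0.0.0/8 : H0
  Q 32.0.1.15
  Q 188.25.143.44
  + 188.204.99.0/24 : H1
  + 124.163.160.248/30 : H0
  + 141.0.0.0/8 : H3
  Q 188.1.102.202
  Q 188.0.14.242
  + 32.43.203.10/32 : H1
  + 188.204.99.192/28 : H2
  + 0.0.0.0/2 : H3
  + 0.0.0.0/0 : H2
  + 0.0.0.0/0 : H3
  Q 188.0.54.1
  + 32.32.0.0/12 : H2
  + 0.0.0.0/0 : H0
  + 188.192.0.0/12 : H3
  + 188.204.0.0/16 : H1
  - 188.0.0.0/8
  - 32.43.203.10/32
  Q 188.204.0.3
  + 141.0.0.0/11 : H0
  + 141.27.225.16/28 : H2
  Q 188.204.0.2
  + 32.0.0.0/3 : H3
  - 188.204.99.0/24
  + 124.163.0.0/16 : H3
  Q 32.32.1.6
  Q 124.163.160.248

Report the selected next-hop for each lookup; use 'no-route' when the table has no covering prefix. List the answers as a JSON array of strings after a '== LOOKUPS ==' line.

Process each operation:
  add 141.27.224.0/20 -> H2 at depth 20
  del 141.27.224.0/20 (clear depth 20)
  add 124.163.160.0/22 -> H2 at depth 22
  add 32.0.0.0/7 -> H1 at depth 7
  add 0.0.0.0/0 -> H0 at depth 0
  add 188.0.0.0/6 -> H3 at depth 6
  del 0.0.0.0/0 (clear depth 0)
  Q 32.0.57.234: descend 0010000 ; hops seen [H1] ; pick H1
  Q 205.172.84.227: descend 1 ; hops seen [∅] ; pick no-route
  add 188.0.0.0/8 -> H0 at depth 8
  Q 32.0.1.15: descend 0010000 ; hops seen [H1] ; pick H1
  Q 188.25.143.44: descend 10111100 ; hops seen [H3,H0] ; pick H0
  add 188.204.99.0/24 -> H1 at depth 24
  add 124.163.160.248/30 -> H0 at depth 30
  add 141.0.0.0/8 -> H3 at depth 8
  Q 188.1.102.202: descend 10111100 ; hops seen [H3,H0] ; pick H0
  Q 188.0.14.242: descend 10111100 ; hops seen [H3,H0] ; pick H0
  add 32.43.203.10/32 -> H1 at depth 32
  add 188.204.99.192/28 -> H2 at depth 28
  add 0.0.0.0/2 -> H3 at depth 2
  add 0.0.0.0/0 -> H2 at depth 0
  add 0.0.0.0/0 -> H3 at depth 0
  Q 188.0.54.1: descend 10111100 ; hops seen [H3,H3,H0] ; pick H0
  add 32.32.0.0/12 -> H2 at depth 12
  add 0.0.0.0/0 -> H0 at depth 0
  add 188.192.0.0/12 -> H3 at depth 12
  add 188.204.0.0/16 -> H1 at depth 16
  del 188.0.0.0/8 (clear depth 8)
  del 32.43.203.10/32 (clear depth 32)
  Q 188.204.0.3: descend 10111100110011000 ; hops seen [H0,H3,H3,H1] ; pick H1
  add 141.0.0.0/11 -> H0 at depth 11
  add 141.27.225.16/28 -> H2 at depth 28
  Q 188.204.0.2: descend 10111100110011000 ; hops seen [H0,H3,H3,H1] ; pick H1
  add 32.0.0.0/3 -> H3 at depth 3
  del 188.204.99.0/24 (clear depth 24)
  add 124.163.0.0/16 -> H3 at depth 16
  Q 32.32.1.6: descend 001000000010 ; hops seen [H0,H3,H3,H1,H2] ; pick H2
  Q 124.163.160.248: descend 011111001010001110100000111110 ; hops seen [H0,H3,H2,H0] ; pick H0

== LOOKUPS ==
["H1","no-route","H1","H0","H0","H0","H0","H1","H1","H2","H0"]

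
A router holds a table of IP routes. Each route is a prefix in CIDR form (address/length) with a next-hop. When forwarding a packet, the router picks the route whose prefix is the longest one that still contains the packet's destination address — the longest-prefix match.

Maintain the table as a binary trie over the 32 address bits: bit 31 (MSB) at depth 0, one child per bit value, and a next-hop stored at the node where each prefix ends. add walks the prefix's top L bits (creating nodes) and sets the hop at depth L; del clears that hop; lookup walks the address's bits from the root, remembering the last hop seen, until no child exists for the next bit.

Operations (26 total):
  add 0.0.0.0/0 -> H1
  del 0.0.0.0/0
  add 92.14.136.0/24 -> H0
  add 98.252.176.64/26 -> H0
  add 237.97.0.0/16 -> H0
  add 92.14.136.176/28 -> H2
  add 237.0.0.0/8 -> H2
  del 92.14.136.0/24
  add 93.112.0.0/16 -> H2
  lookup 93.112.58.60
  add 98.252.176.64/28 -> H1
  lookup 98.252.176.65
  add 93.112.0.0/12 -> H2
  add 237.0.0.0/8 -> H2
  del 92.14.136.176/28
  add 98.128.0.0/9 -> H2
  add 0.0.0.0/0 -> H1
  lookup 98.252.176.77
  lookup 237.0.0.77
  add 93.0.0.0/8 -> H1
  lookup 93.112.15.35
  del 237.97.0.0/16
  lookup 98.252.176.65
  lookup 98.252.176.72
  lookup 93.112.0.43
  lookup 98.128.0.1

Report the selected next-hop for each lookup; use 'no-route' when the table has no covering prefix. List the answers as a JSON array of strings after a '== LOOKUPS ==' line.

Process each operation:
  add 0.0.0.0/0 -> H1 at depth 0
  - 0.0.0.0/0 clear@0
  add 92.14.136.0/24 -> H0 at depth 24
  add 98.252.176.64/26 -> H0 at depth 26
  add 237.97.0.0/16 -> H0 at depth 16
  add 92.14.136.176/28 -> H2 at depth 28
  add 237.0.0.0/8 -> H2 at depth 8
  - 92.14.136.0/24 clear@24
  add 93.112.0.0/16 -> H2 at depth 16
  ? 93.112.58.60  path d0:-→d1:-→d2:-→d3:-→d4:-→d5:-→d6:-→d7:-→d8:-→d9:-→d10:-→d11:-→d12:-→d13:-→d14:-→d15:-→d16:H2  best=H2
  add 98.252.176.64/28 -> H1 at depth 28
  ? 98.252.176.65  path d0:-→d1:-→d2:-→d3:-→d4:-→d5:-→d6:-→d7:-→d8:-→d9:-→d10:-→d11:-→d12:-→d13:-→d14:-→d15:-→d16:-→d17:-→d18:-→d19:-→d20:-→d21:-→d22:-→d23:-→d24:-→d25:-→d26:H0→d27:-→d28:H1  best=H1
  add 93.112.0.0/12 -> H2 at depth 12
  add 237.0.0.0/8 -> H2 at depth 8
  - 92.14.136.176/28 clear@28
  add 98.128.0.0/9 -> H2 at depth 9
  add 0.0.0.0/0 -> H1 at depth 0
  ? 98.252.176.77  path d0:H1→d1:-→d2:-→d3:-→d4:-→d5:-→d6:-→d7:-→d8:-→d9:H2→d10:-→d11:-→d12:-→d13:-→d14:-→d15:-→d16:-→d17:-→d18:-→d19:-→d20:-→d21:-→d22:-→d23:-→d24:-→d25:-→d26:H0→d27:-→d28:H1  best=H1
  ? 237.0.0.77  path d0:H1→d1:-→d2:-→d3:-→d4:-→d5:-→d6:-→d7:-→d8:H2→d9:-  best=H2
  add 93.0.0.0/8 -> H1 at depth 8
  ? 93.112.15.35  path d0:H1→d1:-→d2:-→d3:-→d4:-→d5:-→d6:-→d7:-→d8:H1→d9:-→d10:-→d11:-→d12:H2→d13:-→d14:-→d15:-→d16:H2  best=H2
  - 237.97.0.0/16 clear@16
  ? 98.252.176.65  path d0:H1→d1:-→d2:-→d3:-→d4:-→d5:-→d6:-→d7:-→d8:-→d9:H2→d10:-→d11:-→d12:-→d13:-→d14:-→d15:-→d16:-→d17:-→d18:-→d19:-→d20:-→d21:-→d22:-→d23:-→d24:-→d25:-→d26:H0→d27:-→d28:H1  best=H1
  ? 98.252.176.72  path d0:H1→d1:-→d2:-→d3:-→d4:-→d5:-→d6:-→d7:-→d8:-→d9:H2→d10:-→d11:-→d12:-→d13:-→d14:-→d15:-→d16:-→d17:-→d18:-→d19:-→d20:-→d21:-→d22:-→d23:-→d24:-→d25:-→d26:H0→d27:-→d28:H1  best=H1
  ? 93.112.0.43  path d0:H1→d1:-→d2:-→d3:-→d4:-→d5:-→d6:-→d7:-→d8:H1→d9:-→d10:-→d11:-→d12:H2→d13:-→d14:-→d15:-→d16:H2  best=H2
  ? 98.128.0.1  path d0:H1→d1:-→d2:-→d3:-→d4:-→d5:-→d6:-→d7:-→d8:-→d9:H2  best=H2

== LOOKUPS ==
["H2","H1","H1","H2","H2","H1","H1","H2","H2"]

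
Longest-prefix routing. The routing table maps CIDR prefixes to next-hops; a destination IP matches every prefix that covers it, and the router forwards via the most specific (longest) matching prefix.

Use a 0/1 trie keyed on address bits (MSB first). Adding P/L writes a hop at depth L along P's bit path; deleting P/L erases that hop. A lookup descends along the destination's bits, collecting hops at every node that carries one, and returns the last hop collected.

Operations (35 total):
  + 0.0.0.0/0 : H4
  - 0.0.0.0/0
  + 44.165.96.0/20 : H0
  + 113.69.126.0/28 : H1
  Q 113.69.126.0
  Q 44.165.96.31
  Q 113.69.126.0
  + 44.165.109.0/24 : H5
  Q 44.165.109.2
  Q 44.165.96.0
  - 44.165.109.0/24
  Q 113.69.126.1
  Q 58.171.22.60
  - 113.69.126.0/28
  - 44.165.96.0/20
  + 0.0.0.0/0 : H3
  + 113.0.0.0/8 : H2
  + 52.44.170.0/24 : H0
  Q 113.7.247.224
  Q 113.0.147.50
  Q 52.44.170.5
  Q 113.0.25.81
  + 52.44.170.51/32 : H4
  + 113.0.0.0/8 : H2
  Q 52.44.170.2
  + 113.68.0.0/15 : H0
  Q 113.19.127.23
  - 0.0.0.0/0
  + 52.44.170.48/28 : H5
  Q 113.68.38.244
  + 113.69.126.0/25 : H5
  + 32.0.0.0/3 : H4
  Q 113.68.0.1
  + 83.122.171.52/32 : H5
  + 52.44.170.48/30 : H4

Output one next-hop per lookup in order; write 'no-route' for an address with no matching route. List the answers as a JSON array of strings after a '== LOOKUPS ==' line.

Apply in order:
  add 0.0.0.0/0 -> H4 at depth 0
  - 0.0.0.0/0 clear@0
  add 44.165.96.0/20 -> H0 at depth 20
  add 113.69.126.0/28 -> H1 at depth 28
  Q 113.69.126.0: descend 0111000101000101011111100000 ; hops seen [H1] ; pick H1
  Q 44.165.96.31: descend 00101100101001010110 ; hops seen [H0] ; pick H0
  Q 113.69.126.0: descend 0111000101000101011111100000 ; hops seen [H1] ; pick H1
  add 44.165.109.0/24 -> H5 at depth 24
  Q 44.165.109.2: descend 001011001010010101101101 ; hops seen [H0,H5] ; pick H5
  Q 44.165.96.0: descend 00101100101001010110 ; hops seen [H0] ; pick H0
  - 44.165.109.0/24 clear@24
  Q 113.69.126.1: descend 0111000101000101011111100000 ; hops seen [H1] ; pick H1
  Q 58.171.22.60: descend 001 ; hops seen [∅] ; pick no-route
  - 113.69.126.0/28 clear@28
  - 44.165.96.0/20 clear@20
  add 0.0.0.0/0 -> H3 at depth 0
  add 113.0.0.0/8 -> H2 at depth 8
  add 52.44.170.0/24 -> H0 at depth 24
  Q 113.7.247.224: descend 011100010 ; hops seen [H3,H2] ; pick H2
  Q 113.0.147.50: descend 011100010 ; hops seen [H3,H2] ; pick H2
  Q 52.44.170.5: descend 001101000010110010101010 ; hops seen [H3,H0] ; pick H0
  Q 113.0.25.81: descend 011100010 ; hops seen [H3,H2] ; pick H2
  add 52.44.170.51/32 -> H4 at depth 32
  add 113.0.0.0/8 -> H2 at depth 8
  Q 52.44.170.2: descend 00110100001011001010101000 ; hops seen [H3,H0] ; pick H0
  add 113.68.0.0/15 -> H0 at depth 15
  Q 113.19.127.23: descend 011100010 ; hops seen [H3,H2] ; pick H2
  - 0.0.0.0/0 clear@0
  add 52.44.170.48/28 -> H5 at depth 28
  Q 113.68.38.244: descend 011100010100010 ; hops seen [H2,H0] ; pick H0
  add 113.69.126.0/25 -> H5 at depth 25
  add 32.0.0.0/3 -> H4 at depth 3
  Q 113.68.0.1: descend 011100010100010 ; hops seen [H2,H0] ; pick H0
  add 83.122.171.52/32 -> H5 at depth 32
  add 52.44.170.48/30 -> H4 at depth 30

== LOOKUPS ==
["H1","H0","H1","H5","H0","H1","no-route","H2","H2","H0","H2","H0","H2","H0","H0"]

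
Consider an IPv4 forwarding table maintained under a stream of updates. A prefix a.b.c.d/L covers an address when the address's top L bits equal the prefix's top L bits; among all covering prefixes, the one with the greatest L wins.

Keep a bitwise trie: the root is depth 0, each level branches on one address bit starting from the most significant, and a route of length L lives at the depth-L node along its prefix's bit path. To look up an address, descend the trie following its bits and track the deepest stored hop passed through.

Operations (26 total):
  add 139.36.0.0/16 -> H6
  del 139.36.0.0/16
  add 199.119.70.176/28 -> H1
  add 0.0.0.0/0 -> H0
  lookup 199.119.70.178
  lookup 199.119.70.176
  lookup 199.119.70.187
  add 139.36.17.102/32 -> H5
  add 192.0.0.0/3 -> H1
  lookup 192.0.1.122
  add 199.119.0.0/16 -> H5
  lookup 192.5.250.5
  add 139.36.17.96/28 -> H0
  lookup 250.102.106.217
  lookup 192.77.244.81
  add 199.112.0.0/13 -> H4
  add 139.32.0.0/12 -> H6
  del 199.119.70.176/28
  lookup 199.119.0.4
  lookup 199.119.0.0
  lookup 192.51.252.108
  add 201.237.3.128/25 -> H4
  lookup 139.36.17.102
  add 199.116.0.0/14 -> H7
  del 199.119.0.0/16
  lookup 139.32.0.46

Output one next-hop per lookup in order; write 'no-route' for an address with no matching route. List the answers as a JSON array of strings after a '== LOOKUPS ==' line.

Process each operation:
  add 139.36.0.0/16 -> H6 at depth 16
  - 139.36.0.0/16 clear@16
  add 199.119.70.176/28 -> H1 at depth 28
  add 0.0.0.0/0 -> H0 at depth 0
  Q 199.119.70.178: descend 1100011101110111010001101011 ; hops seen [H0,H1] ; pick H1
  Q 199.119.70.176: descend 1100011101110111010001101011 ; hops seen [H0,H1] ; pick H1
  Q 199.119.70.187: descend 1100011101110111010001101011 ; hops seen [H0,H1] ; pick H1
  add 139.36.17.102/32 -> H5 at depth 32
  add 192.0.0.0/3 -> H1 at depth 3
  Q 192.0.1.122: descend 11000 ; hops seen [H0,H1] ; pick H1
  add 199.119.0.0/16 -> H5 at depth 16
  Q 192.5.250.5: descend 11000 ; hops seen [H0,H1] ; pick H1
  add 139.36.17.96/28 -> H0 at depth 28
  Q 250.102.106.217: descend 11 ; hops seen [H0] ; pick H0
  Q 192.77.244.81: descend 11000 ; hops seen [H0,H1] ; pick H1
  add 199.112.0.0/13 -> H4 at depth 13
  add 139.32.0.0/12 -> H6 at depth 12
  - 199.119.70.176/28 clear@28
  Q 199.119.0.4: descend 11000111011101110 ; hops seen [H0,H1,H4,H5] ; pick H5
  Q 199.119.0.0: descend 11000111011101110 ; hops seen [H0,H1,H4,H5] ; pick H5
  Q 192.51.252.108: descend 11000 ; hops seen [H0,H1] ; pick H1
  add 201.237.3.128/25 -> H4 at depth 25
  Q 139.36.17.102: descend 10001011001001000001000101100110 ; hops seen [H0,H6,H0,H5] ; pick H5
  add 199.116.0.0/14 -> H7 at depth 14
  - 199.119.0.0/16 clear@16
  Q 139.32.0.46: descend 1000101100100 ; hops seen [H0,H6] ; pick H6

== LOOKUPS ==
["H1","H1","H1","H1","H1","H0","H1","H5","H5","H1","H5","H6"]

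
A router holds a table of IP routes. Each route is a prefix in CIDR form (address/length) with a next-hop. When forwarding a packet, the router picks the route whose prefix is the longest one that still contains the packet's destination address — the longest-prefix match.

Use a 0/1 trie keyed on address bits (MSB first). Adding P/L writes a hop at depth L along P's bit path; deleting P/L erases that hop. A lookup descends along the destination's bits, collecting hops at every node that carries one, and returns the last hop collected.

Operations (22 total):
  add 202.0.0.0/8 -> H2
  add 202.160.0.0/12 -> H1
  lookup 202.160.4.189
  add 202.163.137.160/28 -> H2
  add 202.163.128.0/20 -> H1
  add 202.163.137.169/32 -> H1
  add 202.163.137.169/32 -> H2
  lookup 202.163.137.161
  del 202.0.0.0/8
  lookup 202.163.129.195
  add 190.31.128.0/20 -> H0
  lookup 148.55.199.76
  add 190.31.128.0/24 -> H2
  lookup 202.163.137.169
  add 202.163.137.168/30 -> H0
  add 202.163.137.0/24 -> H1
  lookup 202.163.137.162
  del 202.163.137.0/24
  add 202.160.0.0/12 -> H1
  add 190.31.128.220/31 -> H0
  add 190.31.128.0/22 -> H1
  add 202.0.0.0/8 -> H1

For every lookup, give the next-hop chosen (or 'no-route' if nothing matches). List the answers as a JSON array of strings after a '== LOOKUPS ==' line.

Apply in order:
  + 202.0.0.0/8 (H2) depth=8
  + 202.160.0.0/12 (H1) depth=12
  lookup 202.160.4.189: bits 110010101010 walk d0:-→d1:-→d2:-→d3:-→d4:-→d5:-→d6:-→d7:-→d8:H2→d9:-→d10:-→d11:-→d12:H1 -> H1
  + 202.163.137.160/28 (H2) depth=28
  + 202.163.128.0/20 (H1) depth=20
  + 202.163.137.169/32 (H1) depth=32
  + 202.163.137.169/32 (H2) depth=32
  lookup 202.163.137.161: bits 1100101010100011100010011010 walk d0:-→d1:-→d2:-→d3:-→d4:-→d5:-→d6:-→d7:-→d8:H2→d9:-→d10:-→d11:-→d12:H1→d13:-→d14:-→d15:-→d16:-→d17:-→d18:-→d19:-→d20:H1→d21:-→d22:-→d23:-→d24:-→d25:-→d26:-→d27:-→d28:H2 -> H2
  - 202.0.0.0/8 clear@8
  lookup 202.163.129.195: bits 11001010101000111000 walk d0:-→d1:-→d2:-→d3:-→d4:-→d5:-→d6:-→d7:-→d8:-→d9:-→d10:-→d11:-→d12:H1→d13:-→d14:-→d15:-→d16:-→d17:-→d18:-→d19:-→d20:H1 -> H1
  + 190.31.128.0/20 (H0) depth=20
  lookup 148.55.199.76: bits 10 walk d0:-→d1:-→d2:- -> no-route
  + 190.31.128.0/24 (H2) depth=24
  lookup 202.163.137.169: bits 11001010101000111000100110101001 walk d0:-→d1:-→d2:-→d3:-→d4:-→d5:-→d6:-→d7:-→d8:-→d9:-→d10:-→d11:-→d12:H1→d13:-→d14:-→d15:-→d16:-→d17:-→d18:-→d19:-→d20:H1→d21:-→d22:-→d23:-→d24:-→d25:-→d26:-→d27:-→d28:H2→d29:-→d30:-→d31:-→d32:H2 -> H2
  + 202.163.137.168/30 (H0) depth=30
  + 202.163.137.0/24 (H1) depth=24
  lookup 202.163.137.162: bits 1100101010100011100010011010 walk d0:-→d1:-→d2:-→d3:-→d4:-→d5:-→d6:-→d7:-→d8:-→d9:-→d10:-→d11:-→d12:H1→d13:-→d14:-→d15:-→d16:-→d17:-→d18:-→d19:-→d20:H1→d21:-→d22:-→d23:-→d24:H1→d25:-→d26:-→d27:-→d28:H2 -> H2
  - 202.163.137.0/24 clear@24
  + 202.160.0.0/12 (H1) depth=12
  + 190.31.128.220/31 (H0) depth=31
  + 190.31.128.0/22 (H1) depth=22
  + 202.0.0.0/8 (H1) depth=8

== LOOKUPS ==
["H1","H2","H1","no-route","H2","H2"]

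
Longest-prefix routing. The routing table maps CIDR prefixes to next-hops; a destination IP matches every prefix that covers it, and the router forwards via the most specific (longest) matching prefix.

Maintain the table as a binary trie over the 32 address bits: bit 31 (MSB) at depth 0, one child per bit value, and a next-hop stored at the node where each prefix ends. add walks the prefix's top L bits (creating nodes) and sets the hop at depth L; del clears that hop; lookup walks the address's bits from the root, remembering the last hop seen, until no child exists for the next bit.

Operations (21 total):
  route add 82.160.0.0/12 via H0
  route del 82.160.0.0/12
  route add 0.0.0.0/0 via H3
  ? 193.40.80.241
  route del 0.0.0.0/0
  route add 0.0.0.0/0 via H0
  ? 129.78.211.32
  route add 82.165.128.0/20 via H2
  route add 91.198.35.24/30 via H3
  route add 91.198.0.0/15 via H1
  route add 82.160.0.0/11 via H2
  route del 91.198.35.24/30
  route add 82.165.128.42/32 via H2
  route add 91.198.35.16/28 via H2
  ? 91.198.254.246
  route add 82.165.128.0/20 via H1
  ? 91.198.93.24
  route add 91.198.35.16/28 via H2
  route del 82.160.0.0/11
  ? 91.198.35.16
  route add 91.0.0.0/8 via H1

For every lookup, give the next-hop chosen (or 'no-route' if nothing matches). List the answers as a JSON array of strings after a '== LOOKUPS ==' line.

Apply in order:
  add 82.160.0.0/12 -> H0 at depth 12
  - 82.160.0.0/12 clear@12
  add 0.0.0.0/0 -> H3 at depth 0
  ? 193.40.80.241  path d0:H3  best=H3
  - 0.0.0.0/0 clear@0
  add 0.0.0.0/0 -> H0 at depth 0
  ? 129.78.211.32  path d0:H0  best=H0
  add 82.165.128.0/20 -> H2 at depth 20
  add 91.198.35.24/30 -> H3 at depth 30
  add 91.198.0.0/15 -> H1 at depth 15
  add 82.160.0.0/11 -> H2 at depth 11
  - 91.198.35.24/30 clear@30
  add 82.165.128.42/32 -> H2 at depth 32
  add 91.198.35.16/28 -> H2 at depth 28
  ? 91.198.254.246  path d0:H0→d1:-→d2:-→d3:-→d4:-→d5:-→d6:-→d7:-→d8:-→d9:-→d10:-→d11:-→d12:-→d13:-→d14:-→d15:H1→d16:-  best=H1
  add 82.165.128.0/20 -> H1 at depth 20
  ? 91.198.93.24  path d0:H0→d1:-→d2:-→d3:-→d4:-→d5:-→d6:-→d7:-→d8:-→d9:-→d10:-→d11:-→d12:-→d13:-→d14:-→d15:H1→d16:-→d17:-  best=H1
  add 91.198.35.16/28 -> H2 at depth 28
  - 82.160.0.0/11 clear@11
  ? 91.198.35.16  path d0:H0→d1:-→d2:-→d3:-→d4:-→d5:-→d6:-→d7:-→d8:-→d9:-→d10:-→d11:-→d12:-→d13:-→d14:-→d15:H1→d16:-→d17:-→d18:-→d19:-→d20:-→d21:-→d22:-→d23:-→d24:-→d25:-→d26:-→d27:-→d28:H2  best=H2
  add 91.0.0.0/8 -> H1 at depth 8

== LOOKUPS ==
["H3","H0","H1","H1","H2"]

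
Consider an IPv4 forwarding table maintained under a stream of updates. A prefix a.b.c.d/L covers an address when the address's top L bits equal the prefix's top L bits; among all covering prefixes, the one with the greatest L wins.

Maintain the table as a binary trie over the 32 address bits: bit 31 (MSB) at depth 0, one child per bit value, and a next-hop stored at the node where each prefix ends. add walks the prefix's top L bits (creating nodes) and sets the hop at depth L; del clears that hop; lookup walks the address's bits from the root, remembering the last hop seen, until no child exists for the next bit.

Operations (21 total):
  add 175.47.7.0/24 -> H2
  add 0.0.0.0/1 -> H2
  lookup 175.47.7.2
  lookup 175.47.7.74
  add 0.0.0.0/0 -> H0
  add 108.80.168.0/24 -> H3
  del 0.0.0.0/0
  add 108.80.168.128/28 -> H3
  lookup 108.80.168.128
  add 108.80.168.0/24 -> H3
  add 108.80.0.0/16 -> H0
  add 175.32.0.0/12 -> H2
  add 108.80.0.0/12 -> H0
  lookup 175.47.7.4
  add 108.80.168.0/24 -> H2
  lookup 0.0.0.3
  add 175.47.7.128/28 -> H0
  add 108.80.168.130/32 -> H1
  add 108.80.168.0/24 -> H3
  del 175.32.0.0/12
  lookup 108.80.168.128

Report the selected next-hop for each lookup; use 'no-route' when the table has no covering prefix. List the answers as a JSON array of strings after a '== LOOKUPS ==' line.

Process each operation:
  add 175.47.7.0/24 -> H2 at depth 24
  add 0.0.0.0/1 -> H2 at depth 1
  ? 175.47.7.2  path d0:-→d1:-→d2:-→d3:-→d4:-→d5:-→d6:-→d7:-→d8:-→d9:-→d10:-→d11:-→d12:-→d13:-→d14:-→d15:-→d16:-→d17:-→d18:-→d19:-→d20:-→d21:-→d22:-→d23:-→d24:H2  best=H2
  ? 175.47.7.74  path d0:-→d1:-→d2:-→d3:-→d4:-→d5:-→d6:-→d7:-→d8:-→d9:-→d10:-→d11:-→d12:-→d13:-→d14:-→d15:-→d16:-→d17:-→d18:-→d19:-→d20:-→d21:-→d22:-→d23:-→d24:H2  best=H2
  add 0.0.0.0/0 -> H0 at depth 0
  add 108.80.168.0/24 -> H3 at depth 24
  del 0.0.0.0/0 (clear depth 0)
  add 108.80.168.128/28 -> H3 at depth 28
  ? 108.80.168.128  path d0:-→d1:H2→d2:-→d3:-→d4:-→d5:-→d6:-→d7:-→d8:-→d9:-→d10:-→d11:-→d12:-→d13:-→d14:-→d15:-→d16:-→d17:-→d18:-→d19:-→d20:-→d21:-→d22:-→d23:-→d24:H3→d25:-→d26:-→d27:-→d28:H3  best=H3
  add 108.80.168.0/24 -> H3 at depth 24
  add 108.80.0.0/16 -> H0 at depth 16
  add 175.32.0.0/12 -> H2 at depth 12
  add 108.80.0.0/12 -> H0 at depth 12
  ? 175.47.7.4  path d0:-→d1:-→d2:-→d3:-→d4:-→d5:-→d6:-→d7:-→d8:-→d9:-→d10:-→d11:-→d12:H2→d13:-→d14:-→d15:-→d16:-→d17:-→d18:-→d19:-→d20:-→d21:-→d22:-→d23:-→d24:H2  best=H2
  add 108.80.168.0/24 -> H2 at depth 24
  ? 0.0.0.3  path d0:-→d1:H2  best=H2
  add 175.47.7.128/28 -> H0 at depth 28
  add 108.80.168.130/32 -> H1 at depth 32
  add 108.80.168.0/24 -> H3 at depth 24
  del 175.32.0.0/12 (clear depth 12)
  ? 108.80.168.128  path d0:-→d1:H2→d2:-→d3:-→d4:-→d5:-→d6:-→d7:-→d8:-→d9:-→d10:-→d11:-→d12:H0→d13:-→d14:-→d15:-→d16:H0→d17:-→d18:-→d19:-→d20:-→d21:-→d22:-→d23:-→d24:H3→d25:-→d26:-→d27:-→d28:H3→d29:-→d30:-  best=H3

== LOOKUPS ==
["H2","H2","H3","H2","H2","H3"]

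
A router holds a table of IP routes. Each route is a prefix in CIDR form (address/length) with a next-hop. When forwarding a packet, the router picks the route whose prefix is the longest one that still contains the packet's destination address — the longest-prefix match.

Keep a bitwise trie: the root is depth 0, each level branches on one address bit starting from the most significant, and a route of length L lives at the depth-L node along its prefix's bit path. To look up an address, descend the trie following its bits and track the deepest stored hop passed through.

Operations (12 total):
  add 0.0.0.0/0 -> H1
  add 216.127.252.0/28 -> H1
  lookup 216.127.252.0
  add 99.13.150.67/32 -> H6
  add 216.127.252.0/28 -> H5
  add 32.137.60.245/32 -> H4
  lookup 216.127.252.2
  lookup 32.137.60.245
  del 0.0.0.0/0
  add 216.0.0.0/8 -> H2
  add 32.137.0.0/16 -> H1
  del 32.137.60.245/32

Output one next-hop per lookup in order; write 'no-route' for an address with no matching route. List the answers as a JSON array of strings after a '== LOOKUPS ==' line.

Trace:
  + 0.0.0.0/0 (H1) depth=0
  + 216.127.252.0/28 (H1) depth=28
  ? 216.127.252.0  path d0:H1→d1:-→d2:-→d3:-→d4:-→d5:-→d6:-→d7:-→d8:-→d9:-→d10:-→d11:-→d12:-→d13:-→d14:-→d15:-→d16:-→d17:-→d18:-→d19:-→d20:-→d21:-→d22:-→d23:-→d24:-→d25:-→d26:-→d27:-→d28:H1  best=H1
  + 99.13.150.67/32 (H6) depth=32
  + 216.127.252.0/28 (H5) depth=28
  + 32.137.60.245/32 (H4) depth=32
  ? 216.127.252.2  path d0:H1→d1:-→d2:-→d3:-→d4:-→d5:-→d6:-→d7:-→d8:-→d9:-→d10:-→d11:-→d12:-→d13:-→d14:-→d15:-→d16:-→d17:-→d18:-→d19:-→d20:-→d21:-→d22:-→d23:-→d24:-→d25:-→d26:-→d27:-→d28:H5  best=H5
  ? 32.137.60.245  path d0:H1→d1:-→d2:-→d3:-→d4:-→d5:-→d6:-→d7:-→d8:-→d9:-→d10:-→d11:-→d12:-→d13:-→d14:-→d15:-→d16:-→d17:-→d18:-→d19:-→d20:-→d21:-→d22:-→d23:-→d24:-→d25:-→d26:-→d27:-→d28:-→d29:-→d30:-→d31:-→d32:H4  best=H4
  del 0.0.0.0/0 (clear depth 0)
  + 216.0.0.0/8 (H2) depth=8
  + 32.137.0.0/16 (H1) depth=16
  del 32.137.60.245/32 (clear depth 32)

== LOOKUPS ==
["H1","H5","H4"]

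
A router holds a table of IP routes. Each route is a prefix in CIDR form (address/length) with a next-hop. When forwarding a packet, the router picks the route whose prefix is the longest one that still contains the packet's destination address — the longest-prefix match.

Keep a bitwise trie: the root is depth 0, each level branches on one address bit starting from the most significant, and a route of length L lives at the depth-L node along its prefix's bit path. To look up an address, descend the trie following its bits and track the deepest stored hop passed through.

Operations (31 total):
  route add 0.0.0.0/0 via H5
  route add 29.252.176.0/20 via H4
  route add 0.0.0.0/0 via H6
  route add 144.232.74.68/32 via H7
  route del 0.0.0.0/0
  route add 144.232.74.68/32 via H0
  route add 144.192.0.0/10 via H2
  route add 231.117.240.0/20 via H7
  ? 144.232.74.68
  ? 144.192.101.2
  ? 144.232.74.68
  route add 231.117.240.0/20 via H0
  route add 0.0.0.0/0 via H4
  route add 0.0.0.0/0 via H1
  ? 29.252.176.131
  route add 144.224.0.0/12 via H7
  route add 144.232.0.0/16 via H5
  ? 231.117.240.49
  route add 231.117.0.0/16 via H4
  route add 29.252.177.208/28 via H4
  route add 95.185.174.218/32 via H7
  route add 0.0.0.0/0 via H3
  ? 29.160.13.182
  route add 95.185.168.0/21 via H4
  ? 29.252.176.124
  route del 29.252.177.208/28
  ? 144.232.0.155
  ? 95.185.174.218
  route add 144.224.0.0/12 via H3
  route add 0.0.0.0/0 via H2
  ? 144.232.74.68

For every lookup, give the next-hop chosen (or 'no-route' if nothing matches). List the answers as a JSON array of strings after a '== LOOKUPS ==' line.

Trace:
  add 0.0.0.0/0 -> H5 at depth 0
  add 29.252.176.0/20 -> H4 at depth 20
  add 0.0.0.0/0 -> H6 at depth 0
  add 144.232.74.68/32 -> H7 at depth 32
  - 0.0.0.0/0 clear@0
  add 144.232.74.68/32 -> H0 at depth 32
  add 144.192.0.0/10 -> H2 at depth 10
  add 231.117.240.0/20 -> H7 at depth 20
  lookup 144.232.74.68: bits 10010000111010000100101001000100 walk d0:-→d1:-→d2:-→d3:-→d4:-→d5:-→d6:-→d7:-→d8:-→d9:-→d10:H2→d11:-→d12:-→d13:-→d14:-→d15:-→d16:-→d17:-→d18:-→d19:-→d20:-→d21:-→d22:-→d23:-→d24:-→d25:-→d26:-→d27:-→d28:-→d29:-→d30:-→d31:-→d32:H0 -> H0
  lookup 144.192.101.2: bits 1001000011 walk d0:-→d1:-→d2:-→d3:-→d4:-→d5:-→d6:-→d7:-→d8:-→d9:-→d10:H2 -> H2
  lookup 144.232.74.68: bits 10010000111010000100101001000100 walk d0:-→d1:-→d2:-→d3:-→d4:-→d5:-→d6:-→d7:-→d8:-→d9:-→d10:H2→d11:-→d12:-→d13:-→d14:-→d15:-→d16:-→d17:-→d18:-→d19:-→d20:-→d21:-→d22:-→d23:-→d24:-→d25:-→d26:-→d27:-→d28:-→d29:-→d30:-→d31:-→d32:H0 -> H0
  add 231.117.240.0/20 -> H0 at depth 20
  add 0.0.0.0/0 -> H4 at depth 0
  add 0.0.0.0/0 -> H1 at depth 0
  lookup 29.252.176.131: bits 00011101111111001011 walk d0:H1→d1:-→d2:-→d3:-→d4:-→d5:-→d6:-→d7:-→d8:-→d9:-→d10:-→d11:-→d12:-→d13:-→d14:-→d15:-→d16:-→d17:-→d18:-→d19:-→d20:H4 -> H4
  add 144.224.0.0/12 -> H7 at depth 12
  add 144.232.0.0/16 -> H5 at depth 16
  lookup 231.117.240.49: bits 11100111011101011111 walk d0:H1→d1:-→d2:-→d3:-→d4:-→d5:-→d6:-→d7:-→d8:-→d9:-→d10:-→d11:-→d12:-→d13:-→d14:-→d15:-→d16:-→d17:-→d18:-→d19:-→d20:H0 -> H0
  add 231.117.0.0/16 -> H4 at depth 16
  add 29.252.177.208/28 -> H4 at depth 28
  add 95.185.174.218/32 -> H7 at depth 32
  add 0.0.0.0/0 -> H3 at depth 0
  lookup 29.160.13.182: bits 000111011 walk d0:H3→d1:-→d2:-→d3:-→d4:-→d5:-→d6:-→d7:-→d8:-→d9:- -> H3
  add 95.185.168.0/21 -> H4 at depth 21
  lookup 29.252.176.124: bits 00011101111111001011000 walk d0:H3→d1:-→d2:-→d3:-→d4:-→d5:-→d6:-→d7:-→d8:-→d9:-→d10:-→d11:-→d12:-→d13:-→d14:-→d15:-→d16:-→d17:-→d18:-→d19:-→d20:H4→d21:-→d22:-→d23:- -> H4
  - 29.252.177.208/28 clear@28
  lookup 144.232.0.155: bits 10010000111010000 walk d0:H3→d1:-→d2:-→d3:-→d4:-→d5:-→d6:-→d7:-→d8:-→d9:-→d10:H2→d11:-→d12:H7→d13:-→d14:-→d15:-→d16:H5→d17:- -> H5
  lookup 95.185.174.218: bits 01011111101110011010111011011010 walk d0:H3→d1:-→d2:-→d3:-→d4:-→d5:-→d6:-→d7:-→d8:-→d9:-→d10:-→d11:-→d12:-→d13:-→d14:-→d15:-→d16:-→d17:-→d18:-→d19:-→d20:-→d21:H4→d22:-→d23:-→d24:-→d25:-→d26:-→d27:-→d28:-→d29:-→d30:-→d31:-→d32:H7 -> H7
  add 144.224.0.0/12 -> H3 at depth 12
  add 0.0.0.0/0 -> H2 at depth 0
  lookup 144.232.74.68: bits 10010000111010000100101001000100 walk d0:H2→d1:-→d2:-→d3:-→d4:-→d5:-→d6:-→d7:-→d8:-→d9:-→d10:H2→d11:-→d12:H3→d13:-→d14:-→d15:-→d16:H5→d17:-→d18:-→d19:-→d20:-→d21:-→d22:-→d23:-→d24:-→d25:-→d26:-→d27:-→d28:-→d29:-→d30:-→d31:-→d32:H0 -> H0

== LOOKUPS ==
["H0","H2","H0","H4","H0","H3","H4","H5","H7","H0"]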